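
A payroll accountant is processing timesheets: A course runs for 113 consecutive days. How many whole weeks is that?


Total days: 113
Days per week: 7
Division: 113 / 7 = 16 remainder 1
Complete weeks: 16
Remaining days: 1

16


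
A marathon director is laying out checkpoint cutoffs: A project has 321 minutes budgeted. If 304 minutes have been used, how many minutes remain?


Total budget: 321 minutes
Time used: 304 minutes
Remaining: 321 - 304 = 17 minutes
Percent used: 94.7%
Percent remaining: 5.3%

17


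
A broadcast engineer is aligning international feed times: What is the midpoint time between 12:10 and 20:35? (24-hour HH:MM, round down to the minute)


Start time: 12:10 = 730 minutes from midnight
End time: 20:35 = 1235 minutes from midnight
Sum: 730 + 1235 = 1965
Midpoint: 1965 / 2 = 982 minutes
Convert: 982 / 60 = 16 hours, 22 minutes
Result: 16:22

16:22


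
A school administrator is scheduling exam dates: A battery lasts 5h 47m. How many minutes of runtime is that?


Hours: 5
Extra minutes: 47
Minutes per hour: 60
Hours to minutes: 5 x 60 = 300
Total: 300 + 47 = 347

347


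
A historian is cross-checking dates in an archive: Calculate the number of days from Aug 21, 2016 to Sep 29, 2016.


Start date: 2016-08-21
End date: 2016-09-29
Aug 2016: +11 days
Sep 2016: +28 days
Total: 39 days

39


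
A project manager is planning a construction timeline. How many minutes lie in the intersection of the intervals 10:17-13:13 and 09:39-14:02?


Interval A: [617, 793] minutes from midnight
Interval B: [579, 842] minutes from midnight
Overlap start = max(617, 579) = 617
Overlap end = min(793, 842) = 793
Overlap = 793 - 617 = 176 minutes

176


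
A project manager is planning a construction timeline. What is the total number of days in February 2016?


Month: February
Year: 2016
2016 is a leap year
February has 29 days
Total: 29 days

29


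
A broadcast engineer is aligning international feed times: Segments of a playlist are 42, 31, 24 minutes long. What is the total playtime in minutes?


Durations: 42, 31, 24
Running sum: 42
+ 31 = 73
+ 24 = 97
Total duration: 97 minutes
That is 1 hours and 37 minutes

97


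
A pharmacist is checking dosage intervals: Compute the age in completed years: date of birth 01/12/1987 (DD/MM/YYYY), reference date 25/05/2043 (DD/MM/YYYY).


Birth: 1987-12-01
Reference: 2043-05-25
Year difference: 2043 - 1987 = 56
Has birthday (12-01) occurred by 05-25? No
Birthday not yet reached this year -> subtract 1
Age in full years: 55

55


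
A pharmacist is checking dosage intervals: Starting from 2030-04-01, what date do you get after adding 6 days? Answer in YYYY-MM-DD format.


Start: 2030-04-01
Adding 6 days
Days remaining in April: 29
Result: 2030-04-07

2030-04-07


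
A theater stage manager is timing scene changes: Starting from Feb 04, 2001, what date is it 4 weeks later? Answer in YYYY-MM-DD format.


Start: 2001-02-04
Weeks to add: 4
Convert to days: 4 x 7 = 28 days
Add 28 days to 2001-02-04
Result: 2001-03-04

2001-03-04


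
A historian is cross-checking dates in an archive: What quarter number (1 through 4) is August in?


Month: August (month 8)
Q1: January-March (months 1-3)
Q2: April-June (months 4-6)
Q3: July-September (months 7-9)
Q4: October-December (months 10-12)
Month 8 falls in Q3

3


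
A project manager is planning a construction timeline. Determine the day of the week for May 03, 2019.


Date: 2019-05-03
January 1, 2019 is a Tuesday
Day of year: 123
Offset from Jan 1: 122 days
122 mod 7 = 3
Result: Friday

Friday


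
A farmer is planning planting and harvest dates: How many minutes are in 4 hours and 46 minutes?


Hours: 4
Minutes: 46
Convert hours to minutes: 4 x 60 = 240
Add remaining minutes: 240 + 46 = 286

286


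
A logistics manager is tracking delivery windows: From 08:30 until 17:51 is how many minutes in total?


Start time: 08:30 = 510 minutes from midnight
End time: 17:51 = 1071 minutes from midnight
Difference: 1071 - 510 = 561 minutes
That is 9 hours and 21 minutes

561


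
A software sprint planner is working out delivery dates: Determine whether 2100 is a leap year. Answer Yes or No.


Year: 2100
Divisible by 4? 2100 / 4 = 525.0 -> Yes
Divisible by 100? 2100 / 100 = 21.0 -> Yes
Divisible by 400? 2100 / 400 = 5.25 -> No
Divisible by 100 but not 400, so NOT a leap year

No


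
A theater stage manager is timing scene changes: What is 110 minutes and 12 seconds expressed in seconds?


Minutes: 110
Extra seconds: 12
Seconds per minute: 60
Minutes to seconds: 110 x 60 = 6600
Total: 6600 + 12 = 6612

6612


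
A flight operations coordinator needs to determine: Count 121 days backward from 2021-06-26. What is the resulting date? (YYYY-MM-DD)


Start: 2021-06-26
Subtracting 121 days
Days already passed in June: 26
After going back through June: 95 more days to subtract
May 2021: 31 days, 64 remaining
April 2021: 30 days, 34 remaining
March 2021: 31 days, 3 remaining
February 2021 has 28 days, need 3
Result: 2021-02-25

2021-02-25


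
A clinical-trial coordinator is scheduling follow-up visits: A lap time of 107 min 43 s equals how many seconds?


Minutes: 107
Seconds: 43
Convert minutes to seconds: 107 x 60 = 6420
Add remaining seconds: 6420 + 43 = 6463

6463


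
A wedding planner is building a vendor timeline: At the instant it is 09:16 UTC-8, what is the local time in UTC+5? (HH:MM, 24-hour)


Local time: 09:16 at UTC-8 (offset -8h)
Target zone: UTC+5 (offset 5h)
Difference: 5 - (-8) = 13 hours
Calculation: 9 + (13) = 22
Result: 22:16

22:16


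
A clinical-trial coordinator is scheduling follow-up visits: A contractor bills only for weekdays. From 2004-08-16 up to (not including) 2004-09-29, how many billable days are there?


Start: 2004-08-16 (Monday)
End (exclusive): 2004-09-29 (Wednesday)
Total calendar days: 44
Full weeks: 44 // 7 = 6 -> 30 weekdays
Remaining 2 days starting on Monday:
  Mon(w), Tue(w) -> 2 weekdays
Total business days: 30 + 2 = 32

32


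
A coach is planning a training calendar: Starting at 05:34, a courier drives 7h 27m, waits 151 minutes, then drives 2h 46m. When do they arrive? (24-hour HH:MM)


Depart: 05:34
Leg 1: +447 min -> 13:01
Layover: +151 min -> 15:32
Leg 2: +166 min -> 18:18
Total travel: 764 minutes = 12h 44m
Arrival: 18:18

18:18


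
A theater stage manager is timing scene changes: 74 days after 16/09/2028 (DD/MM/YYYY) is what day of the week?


Start: 2028-09-16 (Saturday)
Step 1 - find target date: add 74 days
  2028-09-16 + 74 days = 2028-11-29
Step 2 - day of week:
  74 mod 7 = 4
  Saturday + 4 days -> Wednesday
Result: Wednesday (2028-11-29)

Wednesday


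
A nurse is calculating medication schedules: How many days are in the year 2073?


Year: 2073
Check leap year rules:
Divisible by 4? No
2073 is not a leap year
Days: 365

365


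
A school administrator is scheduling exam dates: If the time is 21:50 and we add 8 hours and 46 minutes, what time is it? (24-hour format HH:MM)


Start time: 21:50
Adding: 8 hours 46 minutes
Minutes: 50 + 46 = 96
Minute overflow: 96 >= 60, so carry 1 hour, minutes = 36
Hours: 21 + 8 + 1 = 30
Hour wraparound: 30 mod 24 = 6
Result: 06:36

06:36


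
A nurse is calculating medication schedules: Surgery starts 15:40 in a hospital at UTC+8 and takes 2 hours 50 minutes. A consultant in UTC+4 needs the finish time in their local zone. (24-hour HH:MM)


Start: 15:40 in UTC+8
Step 1 - add duration:
  minutes: 40 + 50 = 90 (carry 1h)
  hours: 15 + 2 + 1 = 18
  end in UTC+8: 18:30
Step 2 - convert UTC+8 -> UTC+4:
  offset difference: 4 - (8) = -4 hours
  18 + (-4) = 14 -> mod 24 = 14
Result: 14:30 in UTC+4

14:30


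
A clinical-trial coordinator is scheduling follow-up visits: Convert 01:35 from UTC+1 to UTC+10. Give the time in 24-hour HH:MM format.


Local time: 01:35 at UTC+1 (offset 1h)
Target zone: UTC+10 (offset 10h)
Difference: 10 - (1) = 9 hours
Calculation: 1 + (9) = 10
Result: 10:35

10:35


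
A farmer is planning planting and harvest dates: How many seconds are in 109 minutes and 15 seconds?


Minutes: 109
Extra seconds: 15
Seconds per minute: 60
Minutes to seconds: 109 x 60 = 6540
Total: 6540 + 15 = 6555

6555


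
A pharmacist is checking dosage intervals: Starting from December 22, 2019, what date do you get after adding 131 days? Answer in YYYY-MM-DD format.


Start: 2019-12-22
Adding 131 days
Days remaining in December: 9
After December: 122 days still to add
January 2020: 31 days, 91 remaining
February 2020: 29 days, 62 remaining
March 2020: 31 days, 31 remaining
April 2020: 30 days, 1 remaining
Result: 2020-05-01

2020-05-01


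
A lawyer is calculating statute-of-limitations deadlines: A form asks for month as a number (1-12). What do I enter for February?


Calendar month order:
1. January
2. February <--
3. March
February is month number 2

2


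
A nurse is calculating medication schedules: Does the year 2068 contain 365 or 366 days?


Year: 2068
Check leap year rules:
Divisible by 4? Yes
Divisible by 100? No
2068 is a leap year
Days: 366

366


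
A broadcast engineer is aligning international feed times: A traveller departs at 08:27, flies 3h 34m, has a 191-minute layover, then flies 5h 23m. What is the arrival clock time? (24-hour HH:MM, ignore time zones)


Depart: 08:27
Leg 1: +214 min -> 12:01
Layover: +191 min -> 15:12
Leg 2: +323 min -> 20:35
Total travel: 728 minutes = 12h 8m
Arrival: 20:35

20:35


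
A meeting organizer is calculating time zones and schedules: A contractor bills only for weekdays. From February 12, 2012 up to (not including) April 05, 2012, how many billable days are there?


Start: 2012-02-12 (Sunday)
End (exclusive): 2012-04-05 (Thursday)
Total calendar days: 53
Full weeks: 53 // 7 = 7 -> 35 weekdays
Remaining 4 days starting on Sunday:
  Sun(-), Mon(w), Tue(w), Wed(w) -> 3 weekdays
Total business days: 35 + 3 = 38

38


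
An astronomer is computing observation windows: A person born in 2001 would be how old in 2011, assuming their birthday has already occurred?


Birth year: 2001
Current year: 2011
Age = current year - birth year
Age = 2011 - 2001 = 10

10


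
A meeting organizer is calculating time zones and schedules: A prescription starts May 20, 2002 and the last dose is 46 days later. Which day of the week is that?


Start: 2002-05-20 (Monday)
Step 1 - find target date: add 46 days
  2002-05-20 + 46 days = 2002-07-05
Step 2 - day of week:
  46 mod 7 = 4
  Monday + 4 days -> Friday
Result: Friday (2002-07-05)

Friday


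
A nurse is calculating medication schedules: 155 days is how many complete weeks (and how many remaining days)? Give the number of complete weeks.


Total days: 155
Days per week: 7
Division: 155 / 7 = 22 remainder 1
Complete weeks: 22
Remaining days: 1

22


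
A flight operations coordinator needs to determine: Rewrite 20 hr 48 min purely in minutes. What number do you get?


Hours: 20
Extra minutes: 48
Minutes per hour: 60
Hours to minutes: 20 x 60 = 1200
Total: 1200 + 48 = 1248

1248


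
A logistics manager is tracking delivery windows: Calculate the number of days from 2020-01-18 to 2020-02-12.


Start date: 2020-01-18
End date: 2020-02-12
Jan 2020: +14 days
Feb 2020: +11 days
Total: 25 days

25


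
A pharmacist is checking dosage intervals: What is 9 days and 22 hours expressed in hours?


Days: 9
Extra hours: 22
Hours per day: 24
Days to hours: 9 x 24 = 216
Total: 216 + 22 = 238

238


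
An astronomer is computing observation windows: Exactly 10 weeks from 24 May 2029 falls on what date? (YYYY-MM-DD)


Start: 2029-05-24
Weeks to add: 10
Convert to days: 10 x 7 = 70 days
Add 70 days to 2029-05-24
Result: 2029-08-02

2029-08-02


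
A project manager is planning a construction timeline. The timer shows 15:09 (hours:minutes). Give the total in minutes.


Hours: 15
Minutes: 9
Convert hours to minutes: 15 x 60 = 900
Add remaining minutes: 900 + 9 = 909

909


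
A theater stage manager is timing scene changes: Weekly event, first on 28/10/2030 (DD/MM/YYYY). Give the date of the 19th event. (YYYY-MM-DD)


First occurrence: 2030-10-28 (occurrence 1)
Each occurrence is 7 days after the previous.
Occurrence 19 is 18 weeks after the first.
18 weeks = 126 days
2030-10-28 + 126 days = 2031-03-03

2031-03-03


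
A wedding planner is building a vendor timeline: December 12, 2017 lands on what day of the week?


Date: 2017-12-12
January 1, 2017 is a Sunday
Day of year: 346
Offset from Jan 1: 345 days
345 mod 7 = 2
Result: Tuesday

Tuesday


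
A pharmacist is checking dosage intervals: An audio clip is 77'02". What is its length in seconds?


Minutes: 77
Seconds: 2
Convert minutes to seconds: 77 x 60 = 4620
Add remaining seconds: 4620 + 2 = 4622

4622


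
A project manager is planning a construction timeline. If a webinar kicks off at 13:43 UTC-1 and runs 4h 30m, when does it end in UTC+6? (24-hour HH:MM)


Start: 13:43 in UTC-1
Step 1 - add duration:
  minutes: 43 + 30 = 73 (carry 1h)
  hours: 13 + 4 + 1 = 18
  end in UTC-1: 18:13
Step 2 - convert UTC-1 -> UTC+6:
  offset difference: 6 - (-1) = 7 hours
  18 + (7) = 25 -> mod 24 = 1
Result: 01:13 in UTC+6

01:13


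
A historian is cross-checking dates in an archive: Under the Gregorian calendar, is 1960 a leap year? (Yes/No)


Year: 1960
Divisible by 4? 1960 / 4 = 490.0 -> Yes
Divisible by 100? 1960 / 100 = 19.6 -> No
Divisible by 4 but not 100, so it IS a leap year

Yes


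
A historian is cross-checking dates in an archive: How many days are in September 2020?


Month: September
Year: 2020
September is a 30-day month
Total: 30 days

30


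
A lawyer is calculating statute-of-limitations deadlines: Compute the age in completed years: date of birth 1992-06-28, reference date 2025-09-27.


Birth: 1992-06-28
Reference: 2025-09-27
Year difference: 2025 - 1992 = 33
Has birthday (06-28) occurred by 09-27? Yes
Age in full years: 33

33


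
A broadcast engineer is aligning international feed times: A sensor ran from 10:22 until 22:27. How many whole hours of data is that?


Start: 10:22
End: 22:27
Hour difference: 22 - 10 = 12 hours
Minute difference: 27 - 22 = 5 minutes
Total minutes: 725
Complete hours: 725 / 60 = 12 (remainder 5)

12


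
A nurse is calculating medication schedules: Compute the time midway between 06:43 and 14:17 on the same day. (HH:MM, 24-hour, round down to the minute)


Start time: 06:43 = 403 minutes from midnight
End time: 14:17 = 857 minutes from midnight
Sum: 403 + 857 = 1260
Midpoint: 1260 / 2 = 630 minutes
Convert: 630 / 60 = 10 hours, 30 minutes
Result: 10:30

10:30


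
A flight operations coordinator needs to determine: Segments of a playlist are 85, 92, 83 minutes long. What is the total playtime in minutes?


Durations: 85, 92, 83
Running sum: 85
+ 92 = 177
+ 83 = 260
Total duration: 260 minutes
That is 4 hours and 20 minutes

260


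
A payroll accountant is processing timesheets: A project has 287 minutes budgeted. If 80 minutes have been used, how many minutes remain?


Total budget: 287 minutes
Time used: 80 minutes
Remaining: 287 - 80 = 207 minutes
Percent used: 27.9%
Percent remaining: 72.1%

207


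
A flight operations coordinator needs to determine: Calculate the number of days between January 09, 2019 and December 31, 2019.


Start: January 09, 2019
End: December 31, 2019
Days left in January: 22
February: 28
March: 31
April: 30
May: 31
... plus remaining months
Sum of remaining months: 334
Total: 22 + 334 = 356

356


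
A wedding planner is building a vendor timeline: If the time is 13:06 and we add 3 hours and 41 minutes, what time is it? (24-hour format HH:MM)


Start time: 13:06
Adding: 3 hours 41 minutes
Minutes: 6 + 41 = 47
Hours: 13 + 3 + 0 = 16
Result: 16:47

16:47


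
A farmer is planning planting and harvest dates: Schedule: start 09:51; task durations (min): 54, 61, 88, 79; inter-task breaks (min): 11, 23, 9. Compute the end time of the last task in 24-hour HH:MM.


Start: 09:51 = 591 min from midnight
  after task 1 (54 min): 10:45
  after break (11 min): 10:56
  after task 2 (61 min): 11:57
  after break (23 min): 12:20
  after task 3 (88 min): 13:48
  after break (9 min): 13:57
  after task 4 (79 min): 15:16
Total elapsed: 325 minutes
End time: 15:16

15:16


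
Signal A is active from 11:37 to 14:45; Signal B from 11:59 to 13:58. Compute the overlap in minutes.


Interval A: [697, 885] minutes from midnight
Interval B: [719, 838] minutes from midnight
Overlap start = max(697, 719) = 719
Overlap end = min(885, 838) = 838
Overlap = 838 - 719 = 119 minutes

119


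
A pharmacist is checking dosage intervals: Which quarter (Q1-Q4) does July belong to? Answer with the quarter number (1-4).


Month: July (month 7)
Q1: January-March (months 1-3)
Q2: April-June (months 4-6)
Q3: July-September (months 7-9)
Q4: October-December (months 10-12)
Month 7 falls in Q3

3


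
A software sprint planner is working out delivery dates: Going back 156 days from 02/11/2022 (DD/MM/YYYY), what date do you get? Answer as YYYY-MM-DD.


Start: 2022-11-02
Subtracting 156 days
Days already passed in November: 2
After going back through November: 154 more days to subtract
October 2022: 31 days, 123 remaining
September 2022: 30 days, 93 remaining
August 2022: 31 days, 62 remaining
July 2022: 31 days, 31 remaining
Result: 2022-05-30

2022-05-30


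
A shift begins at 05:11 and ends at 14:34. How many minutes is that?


Start time: 05:11 = 311 minutes from midnight
End time: 14:34 = 874 minutes from midnight
Difference: 874 - 311 = 563 minutes
That is 9 hours and 23 minutes

563


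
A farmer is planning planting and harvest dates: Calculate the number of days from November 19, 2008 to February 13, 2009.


Start date: 2008-11-19
End date: 2009-02-13
Nov 2008: +12 days
Dec 2008: +31 days
Jan 2009: +31 days
Feb 2009: +12 days
Total: 86 days

86


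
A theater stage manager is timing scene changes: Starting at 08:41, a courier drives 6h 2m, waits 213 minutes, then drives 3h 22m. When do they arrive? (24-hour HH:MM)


Depart: 08:41
Leg 1: +362 min -> 14:43
Layover: +213 min -> 18:16
Leg 2: +202 min -> 21:38
Total travel: 777 minutes = 12h 57m
Arrival: 21:38

21:38


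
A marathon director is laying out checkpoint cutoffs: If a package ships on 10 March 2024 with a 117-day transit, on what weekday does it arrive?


Start: 2024-03-10 (Sunday)
Step 1 - find target date: add 117 days
  2024-03-10 + 117 days = 2024-07-05
Step 2 - day of week:
  117 mod 7 = 5
  Sunday + 5 days -> Friday
Result: Friday (2024-07-05)

Friday


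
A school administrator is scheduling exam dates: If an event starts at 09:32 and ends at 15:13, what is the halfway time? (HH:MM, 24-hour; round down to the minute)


Start time: 09:32 = 572 minutes from midnight
End time: 15:13 = 913 minutes from midnight
Sum: 572 + 913 = 1485
Midpoint: 1485 / 2 = 742 minutes
Convert: 742 / 60 = 12 hours, 22 minutes
Result: 12:22

12:22


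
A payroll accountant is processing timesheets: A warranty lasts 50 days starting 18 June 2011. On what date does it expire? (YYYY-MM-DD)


Start: 2011-06-18
Adding 50 days
Days remaining in June: 12
After June: 38 days still to add
July 2011: 31 days, 7 remaining
August 2011 has 31 days, need 7
Result: 2011-08-07

2011-08-07


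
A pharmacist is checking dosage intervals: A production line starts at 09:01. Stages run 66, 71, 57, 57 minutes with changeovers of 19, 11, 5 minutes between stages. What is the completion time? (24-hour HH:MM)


Start: 09:01 = 541 min from midnight
  after task 1 (66 min): 10:07
  after break (19 min): 10:26
  after task 2 (71 min): 11:37
  after break (11 min): 11:48
  after task 3 (57 min): 12:45
  after break (5 min): 12:50
  after task 4 (57 min): 13:47
Total elapsed: 286 minutes
End time: 13:47

13:47


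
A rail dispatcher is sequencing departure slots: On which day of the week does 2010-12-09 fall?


Date: 2010-12-09
January 1, 2010 is a Friday
Day of year: 343
Offset from Jan 1: 342 days
342 mod 7 = 6
Result: Thursday

Thursday


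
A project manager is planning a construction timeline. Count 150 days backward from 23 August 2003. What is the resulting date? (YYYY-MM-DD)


Start: 2003-08-23
Subtracting 150 days
Days already passed in August: 23
After going back through August: 127 more days to subtract
July 2003: 31 days, 96 remaining
June 2003: 30 days, 66 remaining
May 2003: 31 days, 35 remaining
April 2003: 30 days, 5 remaining
Result: 2003-03-26

2003-03-26


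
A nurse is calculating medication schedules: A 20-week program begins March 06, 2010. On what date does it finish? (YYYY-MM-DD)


Start: 2010-03-06
Weeks to add: 20
Convert to days: 20 x 7 = 140 days
Add 140 days to 2010-03-06
Result: 2010-07-24

2010-07-24


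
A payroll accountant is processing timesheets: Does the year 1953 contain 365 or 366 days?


Year: 1953
Check leap year rules:
Divisible by 4? No
1953 is not a leap year
Days: 365

365


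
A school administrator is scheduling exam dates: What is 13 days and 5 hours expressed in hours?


Days: 13
Extra hours: 5
Hours per day: 24
Days to hours: 13 x 24 = 312
Total: 312 + 5 = 317

317


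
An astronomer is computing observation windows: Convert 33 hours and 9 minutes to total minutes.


Hours: 33
Minutes: 9
Convert hours to minutes: 33 x 60 = 1980
Add remaining minutes: 1980 + 9 = 1989

1989


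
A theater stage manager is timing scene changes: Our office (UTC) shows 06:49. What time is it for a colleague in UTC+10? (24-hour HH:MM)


Local time: 06:49 at UTC (offset 0h)
Target zone: UTC+10 (offset 10h)
Difference: 10 - (0) = 10 hours
Calculation: 6 + (10) = 16
Result: 16:49

16:49


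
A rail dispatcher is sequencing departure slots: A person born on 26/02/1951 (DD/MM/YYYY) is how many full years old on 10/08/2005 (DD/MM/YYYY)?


Birth: 1951-02-26
Reference: 2005-08-10
Year difference: 2005 - 1951 = 54
Has birthday (02-26) occurred by 08-10? Yes
Age in full years: 54

54


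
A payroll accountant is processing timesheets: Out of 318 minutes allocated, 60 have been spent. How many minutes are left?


Total budget: 318 minutes
Time used: 60 minutes
Remaining: 318 - 60 = 258 minutes
Percent used: 18.9%
Percent remaining: 81.1%

258


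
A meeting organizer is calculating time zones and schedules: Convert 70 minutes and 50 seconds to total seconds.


Minutes: 70
Extra seconds: 50
Seconds per minute: 60
Minutes to seconds: 70 x 60 = 4200
Total: 4200 + 50 = 4250

4250


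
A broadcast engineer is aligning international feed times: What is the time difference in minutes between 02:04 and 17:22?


Start time: 02:04 = 124 minutes from midnight
End time: 17:22 = 1042 minutes from midnight
Difference: 1042 - 124 = 918 minutes
That is 15 hours and 18 minutes

918


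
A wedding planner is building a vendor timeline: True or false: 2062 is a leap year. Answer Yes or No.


Year: 2062
Divisible by 4? 2062 / 4 = 515.5 -> No
Not divisible by 4, so NOT a leap year

No


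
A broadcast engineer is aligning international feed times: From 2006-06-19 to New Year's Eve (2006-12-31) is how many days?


Start: June 19, 2006
End: December 31, 2006
Days left in June: 11
July: 31
August: 31
September: 30
October: 31
... plus remaining months
Sum of remaining months: 184
Total: 11 + 184 = 195

195


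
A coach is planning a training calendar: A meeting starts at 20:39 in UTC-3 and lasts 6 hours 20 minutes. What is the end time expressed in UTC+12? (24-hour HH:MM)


Start: 20:39 in UTC-3
Step 1 - add duration:
  minutes: 39 + 20 = 59
  hours: 20 + 6 + 0 = 26
  end in UTC-3: 02:59
Step 2 - convert UTC-3 -> UTC+12:
  offset difference: 12 - (-3) = 15 hours
  2 + (15) = 17 -> mod 24 = 17
Result: 17:59 in UTC+12

17:59


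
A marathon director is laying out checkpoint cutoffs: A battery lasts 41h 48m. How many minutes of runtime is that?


Hours: 41
Extra minutes: 48
Minutes per hour: 60
Hours to minutes: 41 x 60 = 2460
Total: 2460 + 48 = 2508

2508


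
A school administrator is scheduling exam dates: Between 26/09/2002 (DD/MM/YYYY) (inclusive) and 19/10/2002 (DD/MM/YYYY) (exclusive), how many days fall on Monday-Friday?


Start: 2002-09-26 (Thursday)
End (exclusive): 2002-10-19 (Saturday)
Total calendar days: 23
Full weeks: 23 // 7 = 3 -> 15 weekdays
Remaining 2 days starting on Thursday:
  Thu(w), Fri(w) -> 2 weekdays
Total business days: 15 + 2 = 17

17


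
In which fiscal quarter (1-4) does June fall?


Month: June (month 6)
Q1: January-March (months 1-3)
Q2: April-June (months 4-6)
Q3: July-September (months 7-9)
Q4: October-December (months 10-12)
Month 6 falls in Q2

2


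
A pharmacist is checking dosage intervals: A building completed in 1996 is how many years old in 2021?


Birth year: 1996
Current year: 2021
Age = current year - birth year
Age = 2021 - 1996 = 25

25


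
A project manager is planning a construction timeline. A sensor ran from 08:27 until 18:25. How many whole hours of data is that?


Start: 08:27
End: 18:25
Hour difference: 18 - 8 = 10 hours
Minute difference: 25 - 27 = -2 minutes
Total minutes: 598
Complete hours: 598 / 60 = 9 (remainder 58)

9


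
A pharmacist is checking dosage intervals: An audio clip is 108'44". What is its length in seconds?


Minutes: 108
Seconds: 44
Convert minutes to seconds: 108 x 60 = 6480
Add remaining seconds: 6480 + 44 = 6524

6524


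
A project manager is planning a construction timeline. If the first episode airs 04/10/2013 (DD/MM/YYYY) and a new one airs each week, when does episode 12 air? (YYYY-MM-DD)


First occurrence: 2013-10-04 (occurrence 1)
Each occurrence is 7 days after the previous.
Occurrence 12 is 11 weeks after the first.
11 weeks = 77 days
2013-10-04 + 77 days = 2013-12-20

2013-12-20


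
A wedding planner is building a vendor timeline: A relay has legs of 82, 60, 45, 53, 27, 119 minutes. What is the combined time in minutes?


Durations: 82, 60, 45, 53, 27, 119
Running sum: 82
+ 60 = 142
+ 45 = 187
+ 53 = 240
+ 27 = 267
+ 119 = 386
Total duration: 386 minutes
That is 6 hours and 26 minutes

386


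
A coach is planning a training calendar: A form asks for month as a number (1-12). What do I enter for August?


Calendar month order:
7. July
8. August <--
9. September
August is month number 8

8


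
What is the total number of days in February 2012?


Month: February
Year: 2012
2012 is a leap year
February has 29 days
Total: 29 days

29


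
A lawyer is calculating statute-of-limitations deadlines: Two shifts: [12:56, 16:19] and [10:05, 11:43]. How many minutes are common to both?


Interval A: [776, 979] minutes from midnight
Interval B: [605, 703] minutes from midnight
Overlap start = max(776, 605) = 776
Overlap end = min(979, 703) = 703
End <= start, so the intervals do not overlap: 0 minutes

0


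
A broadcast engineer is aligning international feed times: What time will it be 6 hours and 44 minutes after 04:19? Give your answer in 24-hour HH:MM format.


Start time: 04:19
Adding: 6 hours 44 minutes
Minutes: 19 + 44 = 63
Minute overflow: 63 >= 60, so carry 1 hour, minutes = 3
Hours: 4 + 6 + 1 = 11
Result: 11:03

11:03


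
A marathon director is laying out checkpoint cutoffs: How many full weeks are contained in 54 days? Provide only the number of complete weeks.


Total days: 54
Days per week: 7
Division: 54 / 7 = 7 remainder 5
Complete weeks: 7
Remaining days: 5

7


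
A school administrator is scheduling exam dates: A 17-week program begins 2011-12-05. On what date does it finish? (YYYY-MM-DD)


Start: 2011-12-05
Weeks to add: 17
Convert to days: 17 x 7 = 119 days
Add 119 days to 2011-12-05
Result: 2012-04-02

2012-04-02


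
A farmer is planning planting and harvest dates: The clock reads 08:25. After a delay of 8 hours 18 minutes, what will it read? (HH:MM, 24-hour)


Start time: 08:25
Adding: 8 hours 18 minutes
Minutes: 25 + 18 = 43
Hours: 8 + 8 + 0 = 16
Result: 16:43

16:43


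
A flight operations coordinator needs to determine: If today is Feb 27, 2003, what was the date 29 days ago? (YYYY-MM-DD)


Start: 2003-02-27
Subtracting 29 days
Days already passed in February: 27
After going back through February: 2 more days to subtract
January 2003 has 31 days, need 2
Result: 2003-01-29

2003-01-29


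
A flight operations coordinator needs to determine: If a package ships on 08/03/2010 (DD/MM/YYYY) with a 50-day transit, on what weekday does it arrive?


Start: 2010-03-08 (Monday)
Step 1 - find target date: add 50 days
  2010-03-08 + 50 days = 2010-04-27
Step 2 - day of week:
  50 mod 7 = 1
  Monday + 1 days -> Tuesday
Result: Tuesday (2010-04-27)

Tuesday


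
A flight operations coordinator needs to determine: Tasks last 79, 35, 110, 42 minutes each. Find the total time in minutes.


Durations: 79, 35, 110, 42
Running sum: 79
+ 35 = 114
+ 110 = 224
+ 42 = 266
Total duration: 266 minutes
That is 4 hours and 26 minutes

266


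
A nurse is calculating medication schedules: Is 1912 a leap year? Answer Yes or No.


Year: 1912
Divisible by 4? 1912 / 4 = 478.0 -> Yes
Divisible by 100? 1912 / 100 = 19.12 -> No
Divisible by 4 but not 100, so it IS a leap year

Yes


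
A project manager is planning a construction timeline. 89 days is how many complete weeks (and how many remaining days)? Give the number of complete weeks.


Total days: 89
Days per week: 7
Division: 89 / 7 = 12 remainder 5
Complete weeks: 12
Remaining days: 5

12


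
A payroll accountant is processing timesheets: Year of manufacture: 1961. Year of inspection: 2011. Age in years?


Birth year: 1961
Current year: 2011
Age = current year - birth year
Age = 2011 - 1961 = 50

50


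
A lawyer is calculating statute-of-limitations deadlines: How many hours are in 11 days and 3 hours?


Days: 11
Extra hours: 3
Hours per day: 24
Days to hours: 11 x 24 = 264
Total: 264 + 3 = 267

267


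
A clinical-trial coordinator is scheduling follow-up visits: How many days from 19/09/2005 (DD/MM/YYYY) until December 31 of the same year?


Start: September 19, 2005
End: December 31, 2005
Days left in September: 11
October: 31
November: 30
December: 31
Sum of remaining months: 92
Total: 11 + 92 = 103

103


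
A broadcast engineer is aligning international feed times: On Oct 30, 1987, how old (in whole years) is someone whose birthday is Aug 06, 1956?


Birth: 1956-08-06
Reference: 1987-10-30
Year difference: 1987 - 1956 = 31
Has birthday (08-06) occurred by 10-30? Yes
Age in full years: 31

31


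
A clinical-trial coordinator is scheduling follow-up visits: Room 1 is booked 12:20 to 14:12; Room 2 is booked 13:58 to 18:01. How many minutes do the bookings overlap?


Interval A: [740, 852] minutes from midnight
Interval B: [838, 1081] minutes from midnight
Overlap start = max(740, 838) = 838
Overlap end = min(852, 1081) = 852
Overlap = 852 - 838 = 14 minutes

14


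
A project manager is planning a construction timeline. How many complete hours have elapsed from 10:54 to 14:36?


Start: 10:54
End: 14:36
Hour difference: 14 - 10 = 4 hours
Minute difference: 36 - 54 = -18 minutes
Total minutes: 222
Complete hours: 222 / 60 = 3 (remainder 42)

3


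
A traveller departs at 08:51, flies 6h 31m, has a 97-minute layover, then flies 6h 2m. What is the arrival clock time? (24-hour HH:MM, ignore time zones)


Depart: 08:51
Leg 1: +391 min -> 15:22
Layover: +97 min -> 16:59
Leg 2: +362 min -> 23:01
Total travel: 850 minutes = 14h 10m
Arrival: 23:01

23:01


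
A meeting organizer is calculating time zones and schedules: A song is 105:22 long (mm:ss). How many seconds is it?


Minutes: 105
Extra seconds: 22
Seconds per minute: 60
Minutes to seconds: 105 x 60 = 6300
Total: 6300 + 22 = 6322

6322


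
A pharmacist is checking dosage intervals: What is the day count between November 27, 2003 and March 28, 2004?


Start date: 2003-11-27
End date: 2004-03-28
Nov 2003: +4 days
Dec 2003: +31 days
Jan 2004: +31 days
Feb 2004: +29 days
Mar 2004: +27 days
Total: 122 days

122


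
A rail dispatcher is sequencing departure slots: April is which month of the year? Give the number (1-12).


Calendar month order:
3. March
4. April <--
5. May
April is month number 4

4


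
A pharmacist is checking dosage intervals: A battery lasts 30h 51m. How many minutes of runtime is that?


Hours: 30
Extra minutes: 51
Minutes per hour: 60
Hours to minutes: 30 x 60 = 1800
Total: 1800 + 51 = 1851

1851


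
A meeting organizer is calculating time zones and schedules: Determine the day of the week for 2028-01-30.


Date: 2028-01-30
January 1, 2028 is a Saturday
Day of year: 30
Offset from Jan 1: 29 days
29 mod 7 = 1
Result: Sunday

Sunday


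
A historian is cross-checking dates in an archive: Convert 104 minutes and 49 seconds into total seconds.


Minutes: 104
Seconds: 49
Convert minutes to seconds: 104 x 60 = 6240
Add remaining seconds: 6240 + 49 = 6289

6289


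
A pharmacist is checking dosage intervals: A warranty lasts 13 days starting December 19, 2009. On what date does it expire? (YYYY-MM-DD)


Start: 2009-12-19
Adding 13 days
Days remaining in December: 12
After December: 1 days still to add
January 2010 has 31 days, need 1
Result: 2010-01-01

2010-01-01


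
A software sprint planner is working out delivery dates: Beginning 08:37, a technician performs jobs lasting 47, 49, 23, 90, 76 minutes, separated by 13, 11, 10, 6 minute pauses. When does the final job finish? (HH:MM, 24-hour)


Start: 08:37 = 517 min from midnight
  after task 1 (47 min): 09:24
  after break (13 min): 09:37
  after task 2 (49 min): 10:26
  after break (11 min): 10:37
  after task 3 (23 min): 11:00
  after break (10 min): 11:10
  after task 4 (90 min): 12:40
  after break (6 min): 12:46
  after task 5 (76 min): 14:02
Total elapsed: 325 minutes
End time: 14:02

14:02


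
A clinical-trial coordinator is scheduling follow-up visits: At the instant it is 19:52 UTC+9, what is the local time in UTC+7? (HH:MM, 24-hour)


Local time: 19:52 at UTC+9 (offset 9h)
Target zone: UTC+7 (offset 7h)
Difference: 7 - (9) = -2 hours
Calculation: 19 + (-2) = 17
Result: 17:52

17:52


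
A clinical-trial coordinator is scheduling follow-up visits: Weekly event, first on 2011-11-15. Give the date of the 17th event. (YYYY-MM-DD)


First occurrence: 2011-11-15 (occurrence 1)
Each occurrence is 7 days after the previous.
Occurrence 17 is 16 weeks after the first.
16 weeks = 112 days
2011-11-15 + 112 days = 2012-03-06

2012-03-06


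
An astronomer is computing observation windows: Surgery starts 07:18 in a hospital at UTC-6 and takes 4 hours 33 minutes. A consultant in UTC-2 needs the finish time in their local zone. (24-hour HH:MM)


Start: 07:18 in UTC-6
Step 1 - add duration:
  minutes: 18 + 33 = 51
  hours: 7 + 4 + 0 = 11
  end in UTC-6: 11:51
Step 2 - convert UTC-6 -> UTC-2:
  offset difference: -2 - (-6) = 4 hours
  11 + (4) = 15 -> mod 24 = 15
Result: 15:51 in UTC-2

15:51


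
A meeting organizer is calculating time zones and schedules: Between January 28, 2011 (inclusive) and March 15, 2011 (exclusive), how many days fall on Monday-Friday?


Start: 2011-01-28 (Friday)
End (exclusive): 2011-03-15 (Tuesday)
Total calendar days: 46
Full weeks: 46 // 7 = 6 -> 30 weekdays
Remaining 4 days starting on Friday:
  Fri(w), Sat(-), Sun(-), Mon(w) -> 2 weekdays
Total business days: 30 + 2 = 32

32


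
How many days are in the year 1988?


Year: 1988
Check leap year rules:
Divisible by 4? Yes
Divisible by 100? No
1988 is a leap year
Days: 366

366


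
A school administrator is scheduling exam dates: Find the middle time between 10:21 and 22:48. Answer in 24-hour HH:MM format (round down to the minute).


Start time: 10:21 = 621 minutes from midnight
End time: 22:48 = 1368 minutes from midnight
Sum: 621 + 1368 = 1989
Midpoint: 1989 / 2 = 994 minutes
Convert: 994 / 60 = 16 hours, 34 minutes
Result: 16:34

16:34


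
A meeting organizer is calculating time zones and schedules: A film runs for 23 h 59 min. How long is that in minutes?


Hours: 23
Minutes: 59
Convert hours to minutes: 23 x 60 = 1380
Add remaining minutes: 1380 + 59 = 1439

1439


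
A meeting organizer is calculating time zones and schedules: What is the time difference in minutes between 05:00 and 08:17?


Start time: 05:00 = 300 minutes from midnight
End time: 08:17 = 497 minutes from midnight
Difference: 497 - 300 = 197 minutes
That is 3 hours and 17 minutes

197


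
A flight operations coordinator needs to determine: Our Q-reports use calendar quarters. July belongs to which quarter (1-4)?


Month: July (month 7)
Q1: January-March (months 1-3)
Q2: April-June (months 4-6)
Q3: July-September (months 7-9)
Q4: October-December (months 10-12)
Month 7 falls in Q3

3


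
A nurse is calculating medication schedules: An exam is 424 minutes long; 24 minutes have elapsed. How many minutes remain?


Total budget: 424 minutes
Time used: 24 minutes
Remaining: 424 - 24 = 400 minutes
Percent used: 5.7%
Percent remaining: 94.3%

400


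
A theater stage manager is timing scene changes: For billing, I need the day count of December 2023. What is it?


Month: December
Year: 2023
December is a 31-day month
Total: 31 days

31


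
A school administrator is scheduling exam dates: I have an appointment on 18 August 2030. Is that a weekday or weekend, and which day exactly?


Date: 2030-08-18
January 1, 2030 is a Tuesday
Day of year: 230
Offset from Jan 1: 229 days
229 mod 7 = 5
Result: Sunday

Sunday


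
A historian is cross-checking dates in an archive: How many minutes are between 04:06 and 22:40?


Start time: 04:06 = 246 minutes from midnight
End time: 22:40 = 1360 minutes from midnight
Difference: 1360 - 246 = 1114 minutes
That is 18 hours and 34 minutes

1114


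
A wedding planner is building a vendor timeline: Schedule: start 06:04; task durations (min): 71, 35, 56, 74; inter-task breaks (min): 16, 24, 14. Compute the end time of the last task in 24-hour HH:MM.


Start: 06:04 = 364 min from midnight
  after task 1 (71 min): 07:15
  after break (16 min): 07:31
  after task 2 (35 min): 08:06
  after break (24 min): 08:30
  after task 3 (56 min): 09:26
  after break (14 min): 09:40
  after task 4 (74 min): 10:54
Total elapsed: 290 minutes
End time: 10:54

10:54


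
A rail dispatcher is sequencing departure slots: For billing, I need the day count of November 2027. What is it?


Month: November
Year: 2027
November is a 30-day month
Total: 30 days

30


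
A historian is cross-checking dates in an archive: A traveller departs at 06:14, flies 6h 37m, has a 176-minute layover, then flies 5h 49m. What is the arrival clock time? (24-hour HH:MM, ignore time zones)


Depart: 06:14
Leg 1: +397 min -> 12:51
Layover: +176 min -> 15:47
Leg 2: +349 min -> 21:36
Total travel: 922 minutes = 15h 22m
Arrival: 21:36

21:36


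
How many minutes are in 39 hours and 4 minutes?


Hours: 39
Extra minutes: 4
Minutes per hour: 60
Hours to minutes: 39 x 60 = 2340
Total: 2340 + 4 = 2344

2344


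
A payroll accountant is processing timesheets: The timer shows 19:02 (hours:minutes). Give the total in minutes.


Hours: 19
Minutes: 2
Convert hours to minutes: 19 x 60 = 1140
Add remaining minutes: 1140 + 2 = 1142

1142


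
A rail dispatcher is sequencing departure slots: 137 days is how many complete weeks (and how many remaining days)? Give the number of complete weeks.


Total days: 137
Days per week: 7
Division: 137 / 7 = 19 remainder 4
Complete weeks: 19
Remaining days: 4

19


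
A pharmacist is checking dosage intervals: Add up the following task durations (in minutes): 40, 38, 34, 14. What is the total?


Durations: 40, 38, 34, 14
Running sum: 40
+ 38 = 78
+ 34 = 112
+ 14 = 126
Total duration: 126 minutes
That is 2 hours and 6 minutes

126
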